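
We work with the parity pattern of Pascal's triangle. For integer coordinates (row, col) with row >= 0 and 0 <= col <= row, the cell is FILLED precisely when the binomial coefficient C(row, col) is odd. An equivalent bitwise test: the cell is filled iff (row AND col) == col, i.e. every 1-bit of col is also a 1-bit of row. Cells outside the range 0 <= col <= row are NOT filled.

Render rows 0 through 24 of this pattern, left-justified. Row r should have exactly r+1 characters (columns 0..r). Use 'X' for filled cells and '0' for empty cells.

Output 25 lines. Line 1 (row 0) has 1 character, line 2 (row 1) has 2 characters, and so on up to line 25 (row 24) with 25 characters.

Answer: X
XX
X0X
XXXX
X000X
XX00XX
X0X0X0X
XXXXXXXX
X0000000X
XX000000XX
X0X00000X0X
XXXX0000XXXX
X000X000X000X
XX00XX00XX00XX
X0X0X0X0X0X0X0X
XXXXXXXXXXXXXXXX
X000000000000000X
XX00000000000000XX
X0X0000000000000X0X
XXXX000000000000XXXX
X000X00000000000X000X
XX00XX0000000000XX00XX
X0X0X0X000000000X0X0X0X
XXXXXXXX00000000XXXXXXXX
X0000000X0000000X0000000X

Derivation:
r0=0: X
r1=1: XX
r2=10: X0X
r3=11: XXXX
r4=100: X000X
r5=101: XX00XX
r6=110: X0X0X0X
r7=111: XXXXXXXX
r8=1000: X0000000X
r9=1001: XX000000XX
r10=1010: X0X00000X0X
r11=1011: XXXX0000XXXX
r12=1100: X000X000X000X
r13=1101: XX00XX00XX00XX
r14=1110: X0X0X0X0X0X0X0X
r15=1111: XXXXXXXXXXXXXXXX
r16=10000: X000000000000000X
r17=10001: XX00000000000000XX
r18=10010: X0X0000000000000X0X
r19=10011: XXXX000000000000XXXX
r20=10100: X000X00000000000X000X
r21=10101: XX00XX0000000000XX00XX
r22=10110: X0X0X0X000000000X0X0X0X
r23=10111: XXXXXXXX00000000XXXXXXXX
r24=11000: X0000000X0000000X0000000X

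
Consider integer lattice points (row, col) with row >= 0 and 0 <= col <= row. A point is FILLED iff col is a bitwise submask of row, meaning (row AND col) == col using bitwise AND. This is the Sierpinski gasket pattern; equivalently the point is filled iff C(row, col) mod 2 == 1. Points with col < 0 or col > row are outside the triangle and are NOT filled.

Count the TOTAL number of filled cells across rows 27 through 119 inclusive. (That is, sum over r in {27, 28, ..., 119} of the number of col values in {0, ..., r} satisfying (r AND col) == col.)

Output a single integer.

r27=11011 pc4: +16 =16
r28=11100 pc3: +8 =24
r29=11101 pc4: +16 =40
r30=11110 pc4: +16 =56
r31=11111 pc5: +32 =88
r32=100000 pc1: +2 =90
r33=100001 pc2: +4 =94
r34=100010 pc2: +4 =98
r35=100011 pc3: +8 =106
r36=100100 pc2: +4 =110
r37=100101 pc3: +8 =118
r38=100110 pc3: +8 =126
r39=100111 pc4: +16 =142
r40=101000 pc2: +4 =146
r41=101001 pc3: +8 =154
r42=101010 pc3: +8 =162
r43=101011 pc4: +16 =178
r44=101100 pc3: +8 =186
r45=101101 pc4: +16 =202
r46=101110 pc4: +16 =218
r47=101111 pc5: +32 =250
r48=110000 pc2: +4 =254
r49=110001 pc3: +8 =262
r50=110010 pc3: +8 =270
r51=110011 pc4: +16 =286
r52=110100 pc3: +8 =294
r53=110101 pc4: +16 =310
r54=110110 pc4: +16 =326
r55=110111 pc5: +32 =358
r56=111000 pc3: +8 =366
r57=111001 pc4: +16 =382
r58=111010 pc4: +16 =398
r59=111011 pc5: +32 =430
r60=111100 pc4: +16 =446
r61=111101 pc5: +32 =478
r62=111110 pc5: +32 =510
r63=111111 pc6: +64 =574
r64=1000000 pc1: +2 =576
r65=1000001 pc2: +4 =580
r66=1000010 pc2: +4 =584
r67=1000011 pc3: +8 =592
r68=1000100 pc2: +4 =596
r69=1000101 pc3: +8 =604
r70=1000110 pc3: +8 =612
r71=1000111 pc4: +16 =628
r72=1001000 pc2: +4 =632
r73=1001001 pc3: +8 =640
r74=1001010 pc3: +8 =648
r75=1001011 pc4: +16 =664
r76=1001100 pc3: +8 =672
r77=1001101 pc4: +16 =688
r78=1001110 pc4: +16 =704
r79=1001111 pc5: +32 =736
r80=1010000 pc2: +4 =740
r81=1010001 pc3: +8 =748
r82=1010010 pc3: +8 =756
r83=1010011 pc4: +16 =772
r84=1010100 pc3: +8 =780
r85=1010101 pc4: +16 =796
r86=1010110 pc4: +16 =812
r87=1010111 pc5: +32 =844
r88=1011000 pc3: +8 =852
r89=1011001 pc4: +16 =868
r90=1011010 pc4: +16 =884
r91=1011011 pc5: +32 =916
r92=1011100 pc4: +16 =932
r93=1011101 pc5: +32 =964
r94=1011110 pc5: +32 =996
r95=1011111 pc6: +64 =1060
r96=1100000 pc2: +4 =1064
r97=1100001 pc3: +8 =1072
r98=1100010 pc3: +8 =1080
r99=1100011 pc4: +16 =1096
r100=1100100 pc3: +8 =1104
r101=1100101 pc4: +16 =1120
r102=1100110 pc4: +16 =1136
r103=1100111 pc5: +32 =1168
r104=1101000 pc3: +8 =1176
r105=1101001 pc4: +16 =1192
r106=1101010 pc4: +16 =1208
r107=1101011 pc5: +32 =1240
r108=1101100 pc4: +16 =1256
r109=1101101 pc5: +32 =1288
r110=1101110 pc5: +32 =1320
r111=1101111 pc6: +64 =1384
r112=1110000 pc3: +8 =1392
r113=1110001 pc4: +16 =1408
r114=1110010 pc4: +16 =1424
r115=1110011 pc5: +32 =1456
r116=1110100 pc4: +16 =1472
r117=1110101 pc5: +32 =1504
r118=1110110 pc5: +32 =1536
r119=1110111 pc6: +64 =1600

Answer: 1600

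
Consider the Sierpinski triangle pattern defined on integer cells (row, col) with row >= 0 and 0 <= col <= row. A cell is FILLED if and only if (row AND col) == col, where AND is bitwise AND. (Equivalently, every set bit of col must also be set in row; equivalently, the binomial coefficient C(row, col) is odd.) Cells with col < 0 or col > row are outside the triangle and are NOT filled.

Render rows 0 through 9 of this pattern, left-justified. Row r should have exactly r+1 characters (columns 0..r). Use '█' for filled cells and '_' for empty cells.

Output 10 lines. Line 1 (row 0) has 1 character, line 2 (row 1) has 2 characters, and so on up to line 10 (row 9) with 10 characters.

r0=0: █
r1=1: ██
r2=10: █_█
r3=11: ████
r4=100: █___█
r5=101: ██__██
r6=110: █_█_█_█
r7=111: ████████
r8=1000: █_______█
r9=1001: ██______██

Answer: █
██
█_█
████
█___█
██__██
█_█_█_█
████████
█_______█
██______██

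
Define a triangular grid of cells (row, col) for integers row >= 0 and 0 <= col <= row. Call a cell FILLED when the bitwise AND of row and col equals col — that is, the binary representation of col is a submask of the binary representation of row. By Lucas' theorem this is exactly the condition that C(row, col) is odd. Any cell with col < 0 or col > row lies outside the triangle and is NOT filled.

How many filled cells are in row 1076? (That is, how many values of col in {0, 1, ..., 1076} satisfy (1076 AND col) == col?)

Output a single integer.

Answer: 16

Derivation:
1076 in binary = 10000110100
popcount(1076) = number of 1-bits in 10000110100 = 4
A col c satisfies (1076 AND c) == c iff every set bit of c is also set in 1076; each of the 4 set bits of 1076 can independently be on or off in c.
count = 2^4 = 16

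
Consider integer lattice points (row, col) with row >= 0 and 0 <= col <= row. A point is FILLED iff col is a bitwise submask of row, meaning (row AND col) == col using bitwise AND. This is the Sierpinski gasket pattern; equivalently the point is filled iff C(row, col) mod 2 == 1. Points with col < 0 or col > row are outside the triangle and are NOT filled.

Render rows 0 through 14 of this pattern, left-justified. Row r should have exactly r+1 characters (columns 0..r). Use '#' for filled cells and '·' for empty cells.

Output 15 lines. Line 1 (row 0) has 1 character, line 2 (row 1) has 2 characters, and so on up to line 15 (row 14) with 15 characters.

r0=0: #
r1=1: ##
r2=10: #·#
r3=11: ####
r4=100: #···#
r5=101: ##··##
r6=110: #·#·#·#
r7=111: ########
r8=1000: #·······#
r9=1001: ##······##
r10=1010: #·#·····#·#
r11=1011: ####····####
r12=1100: #···#···#···#
r13=1101: ##··##··##··##
r14=1110: #·#·#·#·#·#·#·#

Answer: #
##
#·#
####
#···#
##··##
#·#·#·#
########
#·······#
##······##
#·#·····#·#
####····####
#···#···#···#
##··##··##··##
#·#·#·#·#·#·#·#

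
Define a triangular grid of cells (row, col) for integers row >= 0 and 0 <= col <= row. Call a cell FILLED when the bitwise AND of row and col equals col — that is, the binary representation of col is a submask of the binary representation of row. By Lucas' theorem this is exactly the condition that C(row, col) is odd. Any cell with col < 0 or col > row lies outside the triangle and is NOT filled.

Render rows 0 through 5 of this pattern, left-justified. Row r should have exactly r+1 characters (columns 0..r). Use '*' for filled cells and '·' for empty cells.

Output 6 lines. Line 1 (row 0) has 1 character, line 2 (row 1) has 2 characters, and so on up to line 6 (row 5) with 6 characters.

Answer: *
**
*·*
****
*···*
**··**

Derivation:
r0=0: *
r1=1: **
r2=10: *·*
r3=11: ****
r4=100: *···*
r5=101: **··**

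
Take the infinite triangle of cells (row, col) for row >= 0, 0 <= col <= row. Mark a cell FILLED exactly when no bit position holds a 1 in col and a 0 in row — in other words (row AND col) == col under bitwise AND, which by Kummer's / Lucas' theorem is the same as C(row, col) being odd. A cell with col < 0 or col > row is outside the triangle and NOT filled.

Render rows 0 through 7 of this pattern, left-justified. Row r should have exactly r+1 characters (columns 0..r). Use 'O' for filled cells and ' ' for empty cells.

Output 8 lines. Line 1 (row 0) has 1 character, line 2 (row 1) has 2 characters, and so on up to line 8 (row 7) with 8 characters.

r0=0: O
r1=1: OO
r2=10: O O
r3=11: OOOO
r4=100: O   O
r5=101: OO  OO
r6=110: O O O O
r7=111: OOOOOOOO

Answer: O
OO
O O
OOOO
O   O
OO  OO
O O O O
OOOOOOOO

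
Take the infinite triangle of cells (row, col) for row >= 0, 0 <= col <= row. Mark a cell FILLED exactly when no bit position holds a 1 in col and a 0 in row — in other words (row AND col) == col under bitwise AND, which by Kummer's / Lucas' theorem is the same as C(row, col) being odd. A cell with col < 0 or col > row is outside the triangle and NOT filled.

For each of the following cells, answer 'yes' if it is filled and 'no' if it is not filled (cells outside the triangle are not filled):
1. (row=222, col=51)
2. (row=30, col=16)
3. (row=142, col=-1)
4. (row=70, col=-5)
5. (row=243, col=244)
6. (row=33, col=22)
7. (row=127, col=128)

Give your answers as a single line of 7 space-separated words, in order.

(222,51): row=0b11011110, col=0b110011, row AND col = 0b10010 = 18; 18 != 51 -> empty
(30,16): row=0b11110, col=0b10000, row AND col = 0b10000 = 16; 16 == 16 -> filled
(142,-1): col outside [0, 142] -> not filled
(70,-5): col outside [0, 70] -> not filled
(243,244): col outside [0, 243] -> not filled
(33,22): row=0b100001, col=0b10110, row AND col = 0b0 = 0; 0 != 22 -> empty
(127,128): col outside [0, 127] -> not filled

Answer: no yes no no no no no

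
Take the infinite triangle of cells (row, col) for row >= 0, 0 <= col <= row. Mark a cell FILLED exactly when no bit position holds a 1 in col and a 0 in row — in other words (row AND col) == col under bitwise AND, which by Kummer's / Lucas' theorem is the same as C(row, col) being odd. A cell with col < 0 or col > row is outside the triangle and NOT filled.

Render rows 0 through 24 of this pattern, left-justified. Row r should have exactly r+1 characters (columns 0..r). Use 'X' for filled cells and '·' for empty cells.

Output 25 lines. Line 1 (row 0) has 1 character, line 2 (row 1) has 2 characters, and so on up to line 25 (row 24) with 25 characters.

Answer: X
XX
X·X
XXXX
X···X
XX··XX
X·X·X·X
XXXXXXXX
X·······X
XX······XX
X·X·····X·X
XXXX····XXXX
X···X···X···X
XX··XX··XX··XX
X·X·X·X·X·X·X·X
XXXXXXXXXXXXXXXX
X···············X
XX··············XX
X·X·············X·X
XXXX············XXXX
X···X···········X···X
XX··XX··········XX··XX
X·X·X·X·········X·X·X·X
XXXXXXXX········XXXXXXXX
X·······X·······X·······X

Derivation:
r0=0: X
r1=1: XX
r2=10: X·X
r3=11: XXXX
r4=100: X···X
r5=101: XX··XX
r6=110: X·X·X·X
r7=111: XXXXXXXX
r8=1000: X·······X
r9=1001: XX······XX
r10=1010: X·X·····X·X
r11=1011: XXXX····XXXX
r12=1100: X···X···X···X
r13=1101: XX··XX··XX··XX
r14=1110: X·X·X·X·X·X·X·X
r15=1111: XXXXXXXXXXXXXXXX
r16=10000: X···············X
r17=10001: XX··············XX
r18=10010: X·X·············X·X
r19=10011: XXXX············XXXX
r20=10100: X···X···········X···X
r21=10101: XX··XX··········XX··XX
r22=10110: X·X·X·X·········X·X·X·X
r23=10111: XXXXXXXX········XXXXXXXX
r24=11000: X·······X·······X·······X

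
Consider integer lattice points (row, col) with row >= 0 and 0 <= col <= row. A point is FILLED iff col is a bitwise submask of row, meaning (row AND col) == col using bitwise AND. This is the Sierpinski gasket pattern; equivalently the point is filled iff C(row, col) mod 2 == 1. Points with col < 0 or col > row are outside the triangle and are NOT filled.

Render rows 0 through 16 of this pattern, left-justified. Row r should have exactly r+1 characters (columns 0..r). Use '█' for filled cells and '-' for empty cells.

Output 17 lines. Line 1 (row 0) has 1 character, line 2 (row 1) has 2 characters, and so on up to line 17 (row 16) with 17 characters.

Answer: █
██
█-█
████
█---█
██--██
█-█-█-█
████████
█-------█
██------██
█-█-----█-█
████----████
█---█---█---█
██--██--██--██
█-█-█-█-█-█-█-█
████████████████
█---------------█

Derivation:
r0=0: █
r1=1: ██
r2=10: █-█
r3=11: ████
r4=100: █---█
r5=101: ██--██
r6=110: █-█-█-█
r7=111: ████████
r8=1000: █-------█
r9=1001: ██------██
r10=1010: █-█-----█-█
r11=1011: ████----████
r12=1100: █---█---█---█
r13=1101: ██--██--██--██
r14=1110: █-█-█-█-█-█-█-█
r15=1111: ████████████████
r16=10000: █---------------█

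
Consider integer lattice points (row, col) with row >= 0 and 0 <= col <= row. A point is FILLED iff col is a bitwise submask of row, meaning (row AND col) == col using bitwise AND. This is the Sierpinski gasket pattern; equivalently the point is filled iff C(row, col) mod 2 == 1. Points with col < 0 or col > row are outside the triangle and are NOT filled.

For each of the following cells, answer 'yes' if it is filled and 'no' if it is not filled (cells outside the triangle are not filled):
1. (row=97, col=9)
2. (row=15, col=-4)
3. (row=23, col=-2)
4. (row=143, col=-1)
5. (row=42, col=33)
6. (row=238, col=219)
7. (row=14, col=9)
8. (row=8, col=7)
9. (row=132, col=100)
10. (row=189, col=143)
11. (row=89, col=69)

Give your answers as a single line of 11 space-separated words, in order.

(97,9): row=0b1100001, col=0b1001, row AND col = 0b1 = 1; 1 != 9 -> empty
(15,-4): col outside [0, 15] -> not filled
(23,-2): col outside [0, 23] -> not filled
(143,-1): col outside [0, 143] -> not filled
(42,33): row=0b101010, col=0b100001, row AND col = 0b100000 = 32; 32 != 33 -> empty
(238,219): row=0b11101110, col=0b11011011, row AND col = 0b11001010 = 202; 202 != 219 -> empty
(14,9): row=0b1110, col=0b1001, row AND col = 0b1000 = 8; 8 != 9 -> empty
(8,7): row=0b1000, col=0b111, row AND col = 0b0 = 0; 0 != 7 -> empty
(132,100): row=0b10000100, col=0b1100100, row AND col = 0b100 = 4; 4 != 100 -> empty
(189,143): row=0b10111101, col=0b10001111, row AND col = 0b10001101 = 141; 141 != 143 -> empty
(89,69): row=0b1011001, col=0b1000101, row AND col = 0b1000001 = 65; 65 != 69 -> empty

Answer: no no no no no no no no no no no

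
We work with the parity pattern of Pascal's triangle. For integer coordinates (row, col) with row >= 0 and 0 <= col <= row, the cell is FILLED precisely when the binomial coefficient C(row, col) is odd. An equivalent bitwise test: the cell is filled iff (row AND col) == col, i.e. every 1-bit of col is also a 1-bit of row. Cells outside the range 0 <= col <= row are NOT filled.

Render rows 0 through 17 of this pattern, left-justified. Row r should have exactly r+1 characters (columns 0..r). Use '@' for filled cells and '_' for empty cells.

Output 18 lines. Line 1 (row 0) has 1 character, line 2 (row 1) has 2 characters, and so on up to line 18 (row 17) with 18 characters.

r0=0: @
r1=1: @@
r2=10: @_@
r3=11: @@@@
r4=100: @___@
r5=101: @@__@@
r6=110: @_@_@_@
r7=111: @@@@@@@@
r8=1000: @_______@
r9=1001: @@______@@
r10=1010: @_@_____@_@
r11=1011: @@@@____@@@@
r12=1100: @___@___@___@
r13=1101: @@__@@__@@__@@
r14=1110: @_@_@_@_@_@_@_@
r15=1111: @@@@@@@@@@@@@@@@
r16=10000: @_______________@
r17=10001: @@______________@@

Answer: @
@@
@_@
@@@@
@___@
@@__@@
@_@_@_@
@@@@@@@@
@_______@
@@______@@
@_@_____@_@
@@@@____@@@@
@___@___@___@
@@__@@__@@__@@
@_@_@_@_@_@_@_@
@@@@@@@@@@@@@@@@
@_______________@
@@______________@@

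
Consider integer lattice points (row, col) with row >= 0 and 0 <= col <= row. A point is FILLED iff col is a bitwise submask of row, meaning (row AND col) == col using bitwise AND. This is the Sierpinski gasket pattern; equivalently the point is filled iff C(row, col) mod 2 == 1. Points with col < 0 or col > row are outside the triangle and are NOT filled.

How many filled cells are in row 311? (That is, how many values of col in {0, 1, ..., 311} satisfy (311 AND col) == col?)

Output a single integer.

Answer: 64

Derivation:
311 in binary = 100110111
popcount(311) = number of 1-bits in 100110111 = 6
A col c satisfies (311 AND c) == c iff every set bit of c is also set in 311; each of the 6 set bits of 311 can independently be on or off in c.
count = 2^6 = 64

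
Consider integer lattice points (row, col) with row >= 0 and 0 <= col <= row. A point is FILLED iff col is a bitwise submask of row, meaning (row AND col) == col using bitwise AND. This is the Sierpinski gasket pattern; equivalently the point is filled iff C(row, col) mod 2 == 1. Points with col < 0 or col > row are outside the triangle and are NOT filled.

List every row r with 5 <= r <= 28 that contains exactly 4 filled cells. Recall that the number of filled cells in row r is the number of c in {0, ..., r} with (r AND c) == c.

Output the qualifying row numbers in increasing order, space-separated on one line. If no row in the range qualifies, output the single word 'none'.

Answer: 5 6 9 10 12 17 18 20 24

Derivation:
Row r has 2^popcount(r) filled cells, so we need popcount(r) = log2(4) = 2.
Scan r = 5..28 and keep those with exactly 2 one-bits:
r=5=101 popcount=2 -> KEEP
r=6=110 popcount=2 -> KEEP
r=7=111 popcount=3 -> skip
r=8=1000 popcount=1 -> skip
r=9=1001 popcount=2 -> KEEP
r=10=1010 popcount=2 -> KEEP
r=11=1011 popcount=3 -> skip
r=12=1100 popcount=2 -> KEEP
r=13=1101 popcount=3 -> skip
r=14=1110 popcount=3 -> skip
r=15=1111 popcount=4 -> skip
r=16=10000 popcount=1 -> skip
r=17=10001 popcount=2 -> KEEP
r=18=10010 popcount=2 -> KEEP
r=19=10011 popcount=3 -> skip
r=20=10100 popcount=2 -> KEEP
r=21=10101 popcount=3 -> skip
r=22=10110 popcount=3 -> skip
r=23=10111 popcount=4 -> skip
r=24=11000 popcount=2 -> KEEP
r=25=11001 popcount=3 -> skip
r=26=11010 popcount=3 -> skip
r=27=11011 popcount=4 -> skip
r=28=11100 popcount=3 -> skip
Kept rows: 5 6 9 10 12 17 18 20 24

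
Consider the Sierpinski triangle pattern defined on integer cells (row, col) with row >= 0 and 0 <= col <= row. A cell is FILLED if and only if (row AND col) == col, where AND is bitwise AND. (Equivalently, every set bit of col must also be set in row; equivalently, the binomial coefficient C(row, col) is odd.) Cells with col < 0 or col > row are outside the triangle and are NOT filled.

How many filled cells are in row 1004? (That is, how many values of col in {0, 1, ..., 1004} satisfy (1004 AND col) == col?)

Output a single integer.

Answer: 128

Derivation:
1004 in binary = 1111101100
popcount(1004) = number of 1-bits in 1111101100 = 7
A col c satisfies (1004 AND c) == c iff every set bit of c is also set in 1004; each of the 7 set bits of 1004 can independently be on or off in c.
count = 2^7 = 128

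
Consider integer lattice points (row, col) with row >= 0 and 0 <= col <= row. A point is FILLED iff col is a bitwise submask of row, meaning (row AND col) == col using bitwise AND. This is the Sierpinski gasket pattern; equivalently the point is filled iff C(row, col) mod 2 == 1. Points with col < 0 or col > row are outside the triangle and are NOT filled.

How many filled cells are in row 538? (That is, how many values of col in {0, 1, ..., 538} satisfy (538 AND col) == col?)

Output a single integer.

538 in binary = 1000011010
popcount(538) = number of 1-bits in 1000011010 = 4
A col c satisfies (538 AND c) == c iff every set bit of c is also set in 538; each of the 4 set bits of 538 can independently be on or off in c.
count = 2^4 = 16

Answer: 16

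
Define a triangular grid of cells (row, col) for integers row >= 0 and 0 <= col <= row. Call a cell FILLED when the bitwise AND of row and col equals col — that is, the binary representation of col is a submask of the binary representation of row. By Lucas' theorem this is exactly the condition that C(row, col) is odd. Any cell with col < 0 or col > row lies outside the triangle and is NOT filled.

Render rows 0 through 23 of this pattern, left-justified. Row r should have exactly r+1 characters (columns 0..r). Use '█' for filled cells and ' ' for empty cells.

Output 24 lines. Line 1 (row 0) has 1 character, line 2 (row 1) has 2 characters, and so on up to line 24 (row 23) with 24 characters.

Answer: █
██
█ █
████
█   █
██  ██
█ █ █ █
████████
█       █
██      ██
█ █     █ █
████    ████
█   █   █   █
██  ██  ██  ██
█ █ █ █ █ █ █ █
████████████████
█               █
██              ██
█ █             █ █
████            ████
█   █           █   █
██  ██          ██  ██
█ █ █ █         █ █ █ █
████████        ████████

Derivation:
r0=0: █
r1=1: ██
r2=10: █ █
r3=11: ████
r4=100: █   █
r5=101: ██  ██
r6=110: █ █ █ █
r7=111: ████████
r8=1000: █       █
r9=1001: ██      ██
r10=1010: █ █     █ █
r11=1011: ████    ████
r12=1100: █   █   █   █
r13=1101: ██  ██  ██  ██
r14=1110: █ █ █ █ █ █ █ █
r15=1111: ████████████████
r16=10000: █               █
r17=10001: ██              ██
r18=10010: █ █             █ █
r19=10011: ████            ████
r20=10100: █   █           █   █
r21=10101: ██  ██          ██  ██
r22=10110: █ █ █ █         █ █ █ █
r23=10111: ████████        ████████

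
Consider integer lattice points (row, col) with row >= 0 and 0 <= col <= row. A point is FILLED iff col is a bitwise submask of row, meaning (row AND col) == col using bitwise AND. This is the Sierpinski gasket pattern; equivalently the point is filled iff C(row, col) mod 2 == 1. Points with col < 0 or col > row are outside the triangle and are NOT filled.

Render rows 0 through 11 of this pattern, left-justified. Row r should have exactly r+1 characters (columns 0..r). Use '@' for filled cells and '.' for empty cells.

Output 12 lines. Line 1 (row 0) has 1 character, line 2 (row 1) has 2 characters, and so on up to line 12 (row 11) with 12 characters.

Answer: @
@@
@.@
@@@@
@...@
@@..@@
@.@.@.@
@@@@@@@@
@.......@
@@......@@
@.@.....@.@
@@@@....@@@@

Derivation:
r0=0: @
r1=1: @@
r2=10: @.@
r3=11: @@@@
r4=100: @...@
r5=101: @@..@@
r6=110: @.@.@.@
r7=111: @@@@@@@@
r8=1000: @.......@
r9=1001: @@......@@
r10=1010: @.@.....@.@
r11=1011: @@@@....@@@@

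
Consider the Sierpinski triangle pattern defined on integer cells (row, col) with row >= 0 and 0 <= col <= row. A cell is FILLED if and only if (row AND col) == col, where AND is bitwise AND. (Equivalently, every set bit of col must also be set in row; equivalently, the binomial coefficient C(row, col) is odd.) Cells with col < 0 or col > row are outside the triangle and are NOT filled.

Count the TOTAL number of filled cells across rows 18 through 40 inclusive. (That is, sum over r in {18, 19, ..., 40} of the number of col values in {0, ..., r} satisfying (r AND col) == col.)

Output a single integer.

Answer: 214

Derivation:
r18=10010 pc2: +4 =4
r19=10011 pc3: +8 =12
r20=10100 pc2: +4 =16
r21=10101 pc3: +8 =24
r22=10110 pc3: +8 =32
r23=10111 pc4: +16 =48
r24=11000 pc2: +4 =52
r25=11001 pc3: +8 =60
r26=11010 pc3: +8 =68
r27=11011 pc4: +16 =84
r28=11100 pc3: +8 =92
r29=11101 pc4: +16 =108
r30=11110 pc4: +16 =124
r31=11111 pc5: +32 =156
r32=100000 pc1: +2 =158
r33=100001 pc2: +4 =162
r34=100010 pc2: +4 =166
r35=100011 pc3: +8 =174
r36=100100 pc2: +4 =178
r37=100101 pc3: +8 =186
r38=100110 pc3: +8 =194
r39=100111 pc4: +16 =210
r40=101000 pc2: +4 =214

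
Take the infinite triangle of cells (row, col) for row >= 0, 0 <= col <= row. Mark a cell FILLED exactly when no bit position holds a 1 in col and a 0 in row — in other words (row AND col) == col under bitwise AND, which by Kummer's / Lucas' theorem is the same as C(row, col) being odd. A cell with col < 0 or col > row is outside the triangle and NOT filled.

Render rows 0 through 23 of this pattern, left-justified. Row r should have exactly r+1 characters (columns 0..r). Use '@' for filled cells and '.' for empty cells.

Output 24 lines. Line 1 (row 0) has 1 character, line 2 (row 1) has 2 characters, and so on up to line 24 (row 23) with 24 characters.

r0=0: @
r1=1: @@
r2=10: @.@
r3=11: @@@@
r4=100: @...@
r5=101: @@..@@
r6=110: @.@.@.@
r7=111: @@@@@@@@
r8=1000: @.......@
r9=1001: @@......@@
r10=1010: @.@.....@.@
r11=1011: @@@@....@@@@
r12=1100: @...@...@...@
r13=1101: @@..@@..@@..@@
r14=1110: @.@.@.@.@.@.@.@
r15=1111: @@@@@@@@@@@@@@@@
r16=10000: @...............@
r17=10001: @@..............@@
r18=10010: @.@.............@.@
r19=10011: @@@@............@@@@
r20=10100: @...@...........@...@
r21=10101: @@..@@..........@@..@@
r22=10110: @.@.@.@.........@.@.@.@
r23=10111: @@@@@@@@........@@@@@@@@

Answer: @
@@
@.@
@@@@
@...@
@@..@@
@.@.@.@
@@@@@@@@
@.......@
@@......@@
@.@.....@.@
@@@@....@@@@
@...@...@...@
@@..@@..@@..@@
@.@.@.@.@.@.@.@
@@@@@@@@@@@@@@@@
@...............@
@@..............@@
@.@.............@.@
@@@@............@@@@
@...@...........@...@
@@..@@..........@@..@@
@.@.@.@.........@.@.@.@
@@@@@@@@........@@@@@@@@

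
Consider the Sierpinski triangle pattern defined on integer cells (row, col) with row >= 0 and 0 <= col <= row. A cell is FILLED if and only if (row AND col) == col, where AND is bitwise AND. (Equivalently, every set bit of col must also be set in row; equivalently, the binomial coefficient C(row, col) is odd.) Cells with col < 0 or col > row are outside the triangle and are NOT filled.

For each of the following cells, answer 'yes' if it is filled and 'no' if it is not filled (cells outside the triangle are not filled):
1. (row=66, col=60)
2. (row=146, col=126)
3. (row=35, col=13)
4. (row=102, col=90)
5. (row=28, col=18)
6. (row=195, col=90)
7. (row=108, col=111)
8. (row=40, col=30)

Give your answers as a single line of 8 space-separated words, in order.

(66,60): row=0b1000010, col=0b111100, row AND col = 0b0 = 0; 0 != 60 -> empty
(146,126): row=0b10010010, col=0b1111110, row AND col = 0b10010 = 18; 18 != 126 -> empty
(35,13): row=0b100011, col=0b1101, row AND col = 0b1 = 1; 1 != 13 -> empty
(102,90): row=0b1100110, col=0b1011010, row AND col = 0b1000010 = 66; 66 != 90 -> empty
(28,18): row=0b11100, col=0b10010, row AND col = 0b10000 = 16; 16 != 18 -> empty
(195,90): row=0b11000011, col=0b1011010, row AND col = 0b1000010 = 66; 66 != 90 -> empty
(108,111): col outside [0, 108] -> not filled
(40,30): row=0b101000, col=0b11110, row AND col = 0b1000 = 8; 8 != 30 -> empty

Answer: no no no no no no no no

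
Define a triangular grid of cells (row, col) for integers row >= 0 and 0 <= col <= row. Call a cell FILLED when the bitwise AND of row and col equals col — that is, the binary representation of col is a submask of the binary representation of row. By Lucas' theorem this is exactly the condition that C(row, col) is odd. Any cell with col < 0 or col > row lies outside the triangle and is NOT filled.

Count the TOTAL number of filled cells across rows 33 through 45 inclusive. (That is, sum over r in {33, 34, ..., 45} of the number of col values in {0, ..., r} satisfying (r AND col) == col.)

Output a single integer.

Answer: 112

Derivation:
r33=100001 pc2: +4 =4
r34=100010 pc2: +4 =8
r35=100011 pc3: +8 =16
r36=100100 pc2: +4 =20
r37=100101 pc3: +8 =28
r38=100110 pc3: +8 =36
r39=100111 pc4: +16 =52
r40=101000 pc2: +4 =56
r41=101001 pc3: +8 =64
r42=101010 pc3: +8 =72
r43=101011 pc4: +16 =88
r44=101100 pc3: +8 =96
r45=101101 pc4: +16 =112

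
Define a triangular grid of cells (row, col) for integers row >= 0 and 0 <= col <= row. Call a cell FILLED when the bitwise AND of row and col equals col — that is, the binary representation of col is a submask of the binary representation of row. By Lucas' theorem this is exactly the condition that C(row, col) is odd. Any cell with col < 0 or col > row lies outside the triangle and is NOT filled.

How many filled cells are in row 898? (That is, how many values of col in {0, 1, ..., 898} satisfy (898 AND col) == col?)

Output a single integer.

898 in binary = 1110000010
popcount(898) = number of 1-bits in 1110000010 = 4
A col c satisfies (898 AND c) == c iff every set bit of c is also set in 898; each of the 4 set bits of 898 can independently be on or off in c.
count = 2^4 = 16

Answer: 16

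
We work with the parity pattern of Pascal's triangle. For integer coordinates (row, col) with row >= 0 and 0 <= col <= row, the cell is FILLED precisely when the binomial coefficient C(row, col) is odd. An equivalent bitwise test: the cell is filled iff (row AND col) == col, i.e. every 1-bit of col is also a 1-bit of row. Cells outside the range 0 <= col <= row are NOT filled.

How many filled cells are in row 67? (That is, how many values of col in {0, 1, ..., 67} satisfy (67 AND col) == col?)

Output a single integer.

67 in binary = 1000011
popcount(67) = number of 1-bits in 1000011 = 3
A col c satisfies (67 AND c) == c iff every set bit of c is also set in 67; each of the 3 set bits of 67 can independently be on or off in c.
count = 2^3 = 8

Answer: 8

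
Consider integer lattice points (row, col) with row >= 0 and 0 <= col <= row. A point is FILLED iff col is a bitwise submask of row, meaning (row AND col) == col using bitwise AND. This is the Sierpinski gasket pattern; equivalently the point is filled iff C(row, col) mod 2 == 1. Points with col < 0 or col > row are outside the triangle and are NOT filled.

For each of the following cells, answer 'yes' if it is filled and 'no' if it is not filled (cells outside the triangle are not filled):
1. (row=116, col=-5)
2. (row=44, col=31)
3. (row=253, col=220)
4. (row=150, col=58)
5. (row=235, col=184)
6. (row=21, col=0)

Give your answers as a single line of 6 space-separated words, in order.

(116,-5): col outside [0, 116] -> not filled
(44,31): row=0b101100, col=0b11111, row AND col = 0b1100 = 12; 12 != 31 -> empty
(253,220): row=0b11111101, col=0b11011100, row AND col = 0b11011100 = 220; 220 == 220 -> filled
(150,58): row=0b10010110, col=0b111010, row AND col = 0b10010 = 18; 18 != 58 -> empty
(235,184): row=0b11101011, col=0b10111000, row AND col = 0b10101000 = 168; 168 != 184 -> empty
(21,0): row=0b10101, col=0b0, row AND col = 0b0 = 0; 0 == 0 -> filled

Answer: no no yes no no yes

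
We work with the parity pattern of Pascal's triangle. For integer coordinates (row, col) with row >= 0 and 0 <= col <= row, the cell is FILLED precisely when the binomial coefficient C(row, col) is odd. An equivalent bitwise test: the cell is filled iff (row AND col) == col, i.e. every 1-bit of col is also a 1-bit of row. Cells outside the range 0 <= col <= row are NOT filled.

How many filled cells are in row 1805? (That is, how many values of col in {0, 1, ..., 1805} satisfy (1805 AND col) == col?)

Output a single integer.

1805 in binary = 11100001101
popcount(1805) = number of 1-bits in 11100001101 = 6
A col c satisfies (1805 AND c) == c iff every set bit of c is also set in 1805; each of the 6 set bits of 1805 can independently be on or off in c.
count = 2^6 = 64

Answer: 64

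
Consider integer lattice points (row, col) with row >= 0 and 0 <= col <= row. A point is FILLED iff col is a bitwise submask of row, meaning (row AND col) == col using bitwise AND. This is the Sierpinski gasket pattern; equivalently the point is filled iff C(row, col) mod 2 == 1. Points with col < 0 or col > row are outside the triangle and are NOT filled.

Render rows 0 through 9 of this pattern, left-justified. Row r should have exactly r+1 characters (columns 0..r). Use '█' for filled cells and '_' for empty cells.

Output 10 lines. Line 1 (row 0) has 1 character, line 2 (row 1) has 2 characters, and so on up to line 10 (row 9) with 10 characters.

Answer: █
██
█_█
████
█___█
██__██
█_█_█_█
████████
█_______█
██______██

Derivation:
r0=0: █
r1=1: ██
r2=10: █_█
r3=11: ████
r4=100: █___█
r5=101: ██__██
r6=110: █_█_█_█
r7=111: ████████
r8=1000: █_______█
r9=1001: ██______██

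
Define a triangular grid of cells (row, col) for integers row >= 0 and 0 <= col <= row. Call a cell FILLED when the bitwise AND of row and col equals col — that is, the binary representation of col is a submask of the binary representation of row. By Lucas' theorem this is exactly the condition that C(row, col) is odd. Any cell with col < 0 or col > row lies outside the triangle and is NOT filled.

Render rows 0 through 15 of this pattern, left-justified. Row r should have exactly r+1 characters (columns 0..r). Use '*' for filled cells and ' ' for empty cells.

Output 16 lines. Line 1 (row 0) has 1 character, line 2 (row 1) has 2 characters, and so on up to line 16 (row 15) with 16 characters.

r0=0: *
r1=1: **
r2=10: * *
r3=11: ****
r4=100: *   *
r5=101: **  **
r6=110: * * * *
r7=111: ********
r8=1000: *       *
r9=1001: **      **
r10=1010: * *     * *
r11=1011: ****    ****
r12=1100: *   *   *   *
r13=1101: **  **  **  **
r14=1110: * * * * * * * *
r15=1111: ****************

Answer: *
**
* *
****
*   *
**  **
* * * *
********
*       *
**      **
* *     * *
****    ****
*   *   *   *
**  **  **  **
* * * * * * * *
****************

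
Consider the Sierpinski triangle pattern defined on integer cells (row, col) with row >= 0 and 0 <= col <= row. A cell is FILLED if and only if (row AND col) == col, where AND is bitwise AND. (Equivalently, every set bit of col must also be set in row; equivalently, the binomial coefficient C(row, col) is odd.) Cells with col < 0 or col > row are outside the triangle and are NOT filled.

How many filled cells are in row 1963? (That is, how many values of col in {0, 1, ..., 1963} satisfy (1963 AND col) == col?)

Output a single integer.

1963 in binary = 11110101011
popcount(1963) = number of 1-bits in 11110101011 = 8
A col c satisfies (1963 AND c) == c iff every set bit of c is also set in 1963; each of the 8 set bits of 1963 can independently be on or off in c.
count = 2^8 = 256

Answer: 256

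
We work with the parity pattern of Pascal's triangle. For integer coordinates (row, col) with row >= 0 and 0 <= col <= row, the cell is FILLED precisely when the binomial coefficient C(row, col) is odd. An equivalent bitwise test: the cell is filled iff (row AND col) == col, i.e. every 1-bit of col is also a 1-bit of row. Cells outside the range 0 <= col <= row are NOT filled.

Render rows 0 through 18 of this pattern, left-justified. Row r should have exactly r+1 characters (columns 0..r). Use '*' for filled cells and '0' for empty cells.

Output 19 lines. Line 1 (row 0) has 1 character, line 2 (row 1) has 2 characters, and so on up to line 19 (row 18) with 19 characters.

r0=0: *
r1=1: **
r2=10: *0*
r3=11: ****
r4=100: *000*
r5=101: **00**
r6=110: *0*0*0*
r7=111: ********
r8=1000: *0000000*
r9=1001: **000000**
r10=1010: *0*00000*0*
r11=1011: ****0000****
r12=1100: *000*000*000*
r13=1101: **00**00**00**
r14=1110: *0*0*0*0*0*0*0*
r15=1111: ****************
r16=10000: *000000000000000*
r17=10001: **00000000000000**
r18=10010: *0*0000000000000*0*

Answer: *
**
*0*
****
*000*
**00**
*0*0*0*
********
*0000000*
**000000**
*0*00000*0*
****0000****
*000*000*000*
**00**00**00**
*0*0*0*0*0*0*0*
****************
*000000000000000*
**00000000000000**
*0*0000000000000*0*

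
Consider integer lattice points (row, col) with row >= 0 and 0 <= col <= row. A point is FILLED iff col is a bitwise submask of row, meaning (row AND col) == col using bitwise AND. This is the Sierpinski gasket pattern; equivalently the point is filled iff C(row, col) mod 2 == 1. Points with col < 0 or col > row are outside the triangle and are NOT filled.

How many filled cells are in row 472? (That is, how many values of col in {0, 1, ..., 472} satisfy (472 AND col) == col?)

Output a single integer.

Answer: 32

Derivation:
472 in binary = 111011000
popcount(472) = number of 1-bits in 111011000 = 5
A col c satisfies (472 AND c) == c iff every set bit of c is also set in 472; each of the 5 set bits of 472 can independently be on or off in c.
count = 2^5 = 32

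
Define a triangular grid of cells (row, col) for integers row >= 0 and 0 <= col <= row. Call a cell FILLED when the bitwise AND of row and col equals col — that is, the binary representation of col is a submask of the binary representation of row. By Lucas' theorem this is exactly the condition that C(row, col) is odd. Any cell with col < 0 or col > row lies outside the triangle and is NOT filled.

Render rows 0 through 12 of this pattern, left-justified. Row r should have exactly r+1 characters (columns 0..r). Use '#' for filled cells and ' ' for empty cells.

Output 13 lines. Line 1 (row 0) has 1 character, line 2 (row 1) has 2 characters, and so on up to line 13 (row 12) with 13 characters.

r0=0: #
r1=1: ##
r2=10: # #
r3=11: ####
r4=100: #   #
r5=101: ##  ##
r6=110: # # # #
r7=111: ########
r8=1000: #       #
r9=1001: ##      ##
r10=1010: # #     # #
r11=1011: ####    ####
r12=1100: #   #   #   #

Answer: #
##
# #
####
#   #
##  ##
# # # #
########
#       #
##      ##
# #     # #
####    ####
#   #   #   #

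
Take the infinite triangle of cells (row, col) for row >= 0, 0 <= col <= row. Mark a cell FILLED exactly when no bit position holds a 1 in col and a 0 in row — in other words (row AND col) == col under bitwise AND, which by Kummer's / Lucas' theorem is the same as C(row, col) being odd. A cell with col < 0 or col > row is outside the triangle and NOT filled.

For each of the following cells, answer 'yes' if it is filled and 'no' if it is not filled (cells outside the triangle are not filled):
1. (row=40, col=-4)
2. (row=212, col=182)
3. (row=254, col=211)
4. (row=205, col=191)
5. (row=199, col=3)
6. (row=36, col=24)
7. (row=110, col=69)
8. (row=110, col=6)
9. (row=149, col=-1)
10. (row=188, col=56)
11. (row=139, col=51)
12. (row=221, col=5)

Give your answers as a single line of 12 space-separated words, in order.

(40,-4): col outside [0, 40] -> not filled
(212,182): row=0b11010100, col=0b10110110, row AND col = 0b10010100 = 148; 148 != 182 -> empty
(254,211): row=0b11111110, col=0b11010011, row AND col = 0b11010010 = 210; 210 != 211 -> empty
(205,191): row=0b11001101, col=0b10111111, row AND col = 0b10001101 = 141; 141 != 191 -> empty
(199,3): row=0b11000111, col=0b11, row AND col = 0b11 = 3; 3 == 3 -> filled
(36,24): row=0b100100, col=0b11000, row AND col = 0b0 = 0; 0 != 24 -> empty
(110,69): row=0b1101110, col=0b1000101, row AND col = 0b1000100 = 68; 68 != 69 -> empty
(110,6): row=0b1101110, col=0b110, row AND col = 0b110 = 6; 6 == 6 -> filled
(149,-1): col outside [0, 149] -> not filled
(188,56): row=0b10111100, col=0b111000, row AND col = 0b111000 = 56; 56 == 56 -> filled
(139,51): row=0b10001011, col=0b110011, row AND col = 0b11 = 3; 3 != 51 -> empty
(221,5): row=0b11011101, col=0b101, row AND col = 0b101 = 5; 5 == 5 -> filled

Answer: no no no no yes no no yes no yes no yes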